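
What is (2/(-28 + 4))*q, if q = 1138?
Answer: -569/6 ≈ -94.833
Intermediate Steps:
(2/(-28 + 4))*q = (2/(-28 + 4))*1138 = (2/(-24))*1138 = (2*(-1/24))*1138 = -1/12*1138 = -569/6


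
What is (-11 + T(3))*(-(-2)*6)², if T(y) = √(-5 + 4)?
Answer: -1584 + 144*I ≈ -1584.0 + 144.0*I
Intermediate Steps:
T(y) = I (T(y) = √(-1) = I)
(-11 + T(3))*(-(-2)*6)² = (-11 + I)*(-(-2)*6)² = (-11 + I)*(-2*(-6))² = (-11 + I)*12² = (-11 + I)*144 = -1584 + 144*I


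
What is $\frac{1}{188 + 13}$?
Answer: $\frac{1}{201} \approx 0.0049751$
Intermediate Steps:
$\frac{1}{188 + 13} = \frac{1}{201}$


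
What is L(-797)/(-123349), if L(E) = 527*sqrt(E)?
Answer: -17*I*sqrt(797)/3979 ≈ -0.12062*I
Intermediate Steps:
L(-797)/(-123349) = (527*sqrt(-797))/(-123349) = (527*(I*sqrt(797)))*(-1/123349) = (527*I*sqrt(797))*(-1/123349) = -17*I*sqrt(797)/3979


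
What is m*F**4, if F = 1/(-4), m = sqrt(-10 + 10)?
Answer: 0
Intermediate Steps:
m = 0 (m = sqrt(0) = 0)
F = -1/4 ≈ -0.25000
m*F**4 = 0*(-1/4)**4 = 0*(1/256) = 0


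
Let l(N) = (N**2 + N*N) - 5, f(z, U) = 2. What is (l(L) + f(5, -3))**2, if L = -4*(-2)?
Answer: 15625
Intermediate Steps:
L = 8
l(N) = -5 + 2*N**2 (l(N) = (N**2 + N**2) - 5 = 2*N**2 - 5 = -5 + 2*N**2)
(l(L) + f(5, -3))**2 = ((-5 + 2*8**2) + 2)**2 = ((-5 + 2*64) + 2)**2 = ((-5 + 128) + 2)**2 = (123 + 2)**2 = 125**2 = 15625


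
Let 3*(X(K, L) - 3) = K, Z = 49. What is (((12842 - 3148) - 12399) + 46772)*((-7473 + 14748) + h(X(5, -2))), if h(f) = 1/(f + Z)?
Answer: 51614707626/161 ≈ 3.2059e+8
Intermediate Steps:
X(K, L) = 3 + K/3
h(f) = 1/(49 + f) (h(f) = 1/(f + 49) = 1/(49 + f))
(((12842 - 3148) - 12399) + 46772)*((-7473 + 14748) + h(X(5, -2))) = (((12842 - 3148) - 12399) + 46772)*((-7473 + 14748) + 1/(49 + (3 + (⅓)*5))) = ((9694 - 12399) + 46772)*(7275 + 1/(49 + (3 + 5/3))) = (-2705 + 46772)*(7275 + 1/(49 + 14/3)) = 44067*(7275 + 1/(161/3)) = 44067*(7275 + 3/161) = 44067*(1171278/161) = 51614707626/161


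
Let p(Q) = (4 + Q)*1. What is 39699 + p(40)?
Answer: 39743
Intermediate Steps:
p(Q) = 4 + Q
39699 + p(40) = 39699 + (4 + 40) = 39699 + 44 = 39743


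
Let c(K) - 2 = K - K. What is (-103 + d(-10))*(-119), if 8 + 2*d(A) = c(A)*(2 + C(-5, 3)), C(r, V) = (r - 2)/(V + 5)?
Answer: 100793/8 ≈ 12599.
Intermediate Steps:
C(r, V) = (-2 + r)/(5 + V)
c(K) = 2 (c(K) = 2 + (K - K) = 2 + 0 = 2)
d(A) = -23/8 (d(A) = -4 + (2*(2 + (-2 - 5)/(5 + 3)))/2 = -4 + (2*(2 - 7/8))/2 = -4 + (2*(9/8))/2 = -4 + (½)*(9/4) = -4 + 9/8 = -23/8)
(-103 + d(-10))*(-119) = (-103 - 23/8)*(-119) = -847/8*(-119) = 100793/8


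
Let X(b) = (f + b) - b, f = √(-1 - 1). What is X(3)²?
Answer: -2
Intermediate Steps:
f = I*√2 (f = √(-2) = I*√2 ≈ 1.4142*I)
X(b) = I*√2 (X(b) = (I*√2 + b) - b = (b + I*√2) - b = I*√2)
X(3)² = (I*√2)² = -2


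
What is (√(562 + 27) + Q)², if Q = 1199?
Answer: (1199 + √589)² ≈ 1.4964e+6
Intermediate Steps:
(√(562 + 27) + Q)² = (√(562 + 27) + 1199)² = (√589 + 1199)² = (1199 + √589)²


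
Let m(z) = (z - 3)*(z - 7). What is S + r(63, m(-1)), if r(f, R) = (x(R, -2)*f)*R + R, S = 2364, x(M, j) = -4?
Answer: -5668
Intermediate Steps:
m(z) = (-7 + z)*(-3 + z) (m(z) = (-3 + z)*(-7 + z) = (-7 + z)*(-3 + z))
r(f, R) = R - 4*R*f (r(f, R) = (-4*f)*R + R = -4*R*f + R = R - 4*R*f)
S + r(63, m(-1)) = 2364 + (21 + (-1)² - 10*(-1))*(1 - 4*63) = 2364 + (21 + 1 + 10)*(1 - 252) = 2364 + 32*(-251) = 2364 - 8032 = -5668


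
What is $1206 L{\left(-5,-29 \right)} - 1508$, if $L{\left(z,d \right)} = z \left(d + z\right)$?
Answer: $203512$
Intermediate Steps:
$1206 L{\left(-5,-29 \right)} - 1508 = 1206 \left(- 5 \left(-29 - 5\right)\right) - 1508 = 1206 \left(\left(-5\right) \left(-34\right)\right) - 1508 = 1206 \cdot 170 - 1508 = 205020 - 1508 = 203512$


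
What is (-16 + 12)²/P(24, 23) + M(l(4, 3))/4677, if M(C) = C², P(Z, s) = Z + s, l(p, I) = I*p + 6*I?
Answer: 39044/73273 ≈ 0.53286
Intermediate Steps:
l(p, I) = 6*I + I*p
(-16 + 12)²/P(24, 23) + M(l(4, 3))/4677 = (-16 + 12)²/(24 + 23) + (3*(6 + 4))²/4677 = (-4)²/47 + (3*10)²*(1/4677) = 16*(1/47) + 30²*(1/4677) = 16/47 + 900*(1/4677) = 16/47 + 300/1559 = 39044/73273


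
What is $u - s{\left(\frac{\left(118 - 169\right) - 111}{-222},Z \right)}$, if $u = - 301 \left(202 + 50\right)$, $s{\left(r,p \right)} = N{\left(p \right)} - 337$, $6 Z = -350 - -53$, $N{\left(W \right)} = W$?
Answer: $- \frac{150931}{2} \approx -75466.0$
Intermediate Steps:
$Z = - \frac{99}{2}$ ($Z = \frac{-350 - -53}{6} = \frac{-350 + 53}{6} = \frac{1}{6} \left(-297\right) = - \frac{99}{2} \approx -49.5$)
$s{\left(r,p \right)} = -337 + p$ ($s{\left(r,p \right)} = p - 337 = -337 + p$)
$u = -75852$ ($u = \left(-301\right) 252 = -75852$)
$u - s{\left(\frac{\left(118 - 169\right) - 111}{-222},Z \right)} = -75852 - \left(-337 - \frac{99}{2}\right) = -75852 - - \frac{773}{2} = -75852 + \frac{773}{2} = - \frac{150931}{2}$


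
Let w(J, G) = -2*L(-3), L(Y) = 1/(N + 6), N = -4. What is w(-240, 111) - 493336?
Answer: -493337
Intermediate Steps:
L(Y) = ½ (L(Y) = 1/(-4 + 6) = 1/2 = ½)
w(J, G) = -1 (w(J, G) = -2*½ = -1)
w(-240, 111) - 493336 = -1 - 493336 = -493337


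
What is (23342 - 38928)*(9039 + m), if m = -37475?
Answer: 443203496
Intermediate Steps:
(23342 - 38928)*(9039 + m) = (23342 - 38928)*(9039 - 37475) = -15586*(-28436) = 443203496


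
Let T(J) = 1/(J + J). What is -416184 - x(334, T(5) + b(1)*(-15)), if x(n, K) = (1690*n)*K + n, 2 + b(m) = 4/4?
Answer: -8939864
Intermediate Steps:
b(m) = -1 (b(m) = -2 + 4/4 = -2 + 4*(1/4) = -2 + 1 = -1)
T(J) = 1/(2*J)
x(n, K) = n + 1690*K*n (x(n, K) = 1690*K*n + n = n + 1690*K*n)
-416184 - x(334, T(5) + b(1)*(-15)) = -416184 - 334*(1 + 1690*((1/2)/5 - 1*(-15))) = -416184 - 334*(1 + 1690*((1/2)*(1/5) + 15)) = -416184 - 334*(1 + 1690*(1/10 + 15)) = -416184 - 334*(1 + 1690*(151/10)) = -416184 - 334*(1 + 25519) = -416184 - 334*25520 = -416184 - 1*8523680 = -416184 - 8523680 = -8939864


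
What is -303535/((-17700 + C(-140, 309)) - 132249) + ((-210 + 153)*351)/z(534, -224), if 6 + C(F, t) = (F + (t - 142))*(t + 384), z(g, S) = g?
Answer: -410618503/11680716 ≈ -35.154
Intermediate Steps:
C(F, t) = -6 + (384 + t)*(-142 + F + t) (C(F, t) = -6 + (F + (t - 142))*(t + 384) = -6 + (F + (-142 + t))*(384 + t) = -6 + (-142 + F + t)*(384 + t) = -6 + (384 + t)*(-142 + F + t))
-303535/((-17700 + C(-140, 309)) - 132249) + ((-210 + 153)*351)/z(534, -224) = -303535/((-17700 + (-54534 + 309² + 242*309 + 384*(-140) - 140*309)) - 132249) + ((-210 + 153)*351)/534 = -303535/((-17700 + (-54534 + 95481 + 74778 - 53760 - 43260)) - 132249) - 57*351*(1/534) = -303535/((-17700 + 18705) - 132249) - 20007*1/534 = -303535/(1005 - 132249) - 6669/178 = -303535/(-131244) - 6669/178 = -303535*(-1/131244) - 6669/178 = 303535/131244 - 6669/178 = -410618503/11680716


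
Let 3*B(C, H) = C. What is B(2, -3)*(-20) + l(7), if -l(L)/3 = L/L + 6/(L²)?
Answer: -2455/147 ≈ -16.701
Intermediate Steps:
B(C, H) = C/3
l(L) = -3 - 18/L² (l(L) = -3*(L/L + 6/(L²)) = -3*(1 + 6/L²) = -3 - 18/L²)
B(2, -3)*(-20) + l(7) = ((⅓)*2)*(-20) + (-3 - 18/7²) = (⅔)*(-20) + (-3 - 18*1/49) = -40/3 + (-3 - 18/49) = -40/3 - 165/49 = -2455/147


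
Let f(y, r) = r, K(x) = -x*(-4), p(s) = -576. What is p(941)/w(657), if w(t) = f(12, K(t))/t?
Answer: -144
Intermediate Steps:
K(x) = 4*x (K(x) = -(-4)*x = 4*x)
w(t) = 4 (w(t) = (4*t)/t = 4)
p(941)/w(657) = -576/4 = -576*¼ = -144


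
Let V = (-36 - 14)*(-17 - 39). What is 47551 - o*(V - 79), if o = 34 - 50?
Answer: 91087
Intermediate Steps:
o = -16
V = 2800 (V = -50*(-56) = 2800)
47551 - o*(V - 79) = 47551 - (-16)*(2800 - 79) = 47551 - (-16)*2721 = 47551 - 1*(-43536) = 47551 + 43536 = 91087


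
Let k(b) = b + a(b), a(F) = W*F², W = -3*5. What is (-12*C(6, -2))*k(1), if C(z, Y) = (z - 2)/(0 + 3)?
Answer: 224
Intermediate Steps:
W = -15
C(z, Y) = -⅔ + z/3 (C(z, Y) = (-2 + z)/3 = (-2 + z)*(⅓) = -⅔ + z/3)
a(F) = -15*F²
k(b) = b - 15*b²
(-12*C(6, -2))*k(1) = (-12*(-⅔ + (⅓)*6))*(1*(1 - 15*1)) = (-12*(-⅔ + 2))*(1*(1 - 15)) = (-12*4/3)*(1*(-14)) = -16*(-14) = 224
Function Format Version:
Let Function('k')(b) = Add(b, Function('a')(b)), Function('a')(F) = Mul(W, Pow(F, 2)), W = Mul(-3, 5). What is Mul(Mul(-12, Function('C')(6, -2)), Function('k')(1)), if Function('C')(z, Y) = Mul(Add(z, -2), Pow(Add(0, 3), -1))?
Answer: 224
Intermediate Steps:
W = -15
Function('C')(z, Y) = Add(Rational(-2, 3), Mul(Rational(1, 3), z)) (Function('C')(z, Y) = Mul(Add(-2, z), Pow(3, -1)) = Mul(Add(-2, z), Rational(1, 3)) = Add(Rational(-2, 3), Mul(Rational(1, 3), z)))
Function('a')(F) = Mul(-15, Pow(F, 2))
Function('k')(b) = Add(b, Mul(-15, Pow(b, 2)))
Mul(Mul(-12, Function('C')(6, -2)), Function('k')(1)) = Mul(Mul(-12, Add(Rational(-2, 3), Mul(Rational(1, 3), 6))), Mul(1, Add(1, Mul(-15, 1)))) = Mul(Mul(-12, Add(Rational(-2, 3), 2)), Mul(1, Add(1, -15))) = Mul(Mul(-12, Rational(4, 3)), Mul(1, -14)) = Mul(-16, -14) = 224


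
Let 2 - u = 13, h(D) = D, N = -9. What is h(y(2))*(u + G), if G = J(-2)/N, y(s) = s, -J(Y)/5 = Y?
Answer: -218/9 ≈ -24.222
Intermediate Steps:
J(Y) = -5*Y
u = -11 (u = 2 - 1*13 = 2 - 13 = -11)
G = -10/9 (G = -5*(-2)/(-9) = 10*(-⅑) = -10/9 ≈ -1.1111)
h(y(2))*(u + G) = 2*(-11 - 10/9) = 2*(-109/9) = -218/9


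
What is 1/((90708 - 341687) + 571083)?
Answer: 1/320104 ≈ 3.1240e-6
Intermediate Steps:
1/((90708 - 341687) + 571083) = 1/(-250979 + 571083) = 1/320104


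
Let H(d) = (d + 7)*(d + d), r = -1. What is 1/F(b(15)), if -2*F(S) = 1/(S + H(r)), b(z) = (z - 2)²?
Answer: -314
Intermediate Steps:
H(d) = 2*d*(7 + d) (H(d) = (7 + d)*(2*d) = 2*d*(7 + d))
b(z) = (-2 + z)²
F(S) = -1/(2*(-12 + S)) (F(S) = -1/(2*(S + 2*(-1)*(7 - 1))) = -1/(2*(S + 2*(-1)*6)) = -1/(2*(S - 12)) = -1/(2*(-12 + S)))
1/F(b(15)) = 1/(-1/(-24 + 2*(-2 + 15)²)) = 1/(-1/(-24 + 2*13²)) = 1/(-1/(-24 + 2*169)) = 1/(-1/(-24 + 338)) = 1/(-1/314) = -314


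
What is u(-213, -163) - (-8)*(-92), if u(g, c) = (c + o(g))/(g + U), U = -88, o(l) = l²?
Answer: -38106/43 ≈ -886.19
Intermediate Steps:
u(g, c) = (c + g²)/(-88 + g) (u(g, c) = (c + g²)/(g - 88) = (c + g²)/(-88 + g))
u(-213, -163) - (-8)*(-92) = (-163 + (-213)²)/(-88 - 213) - (-8)*(-92) = (-163 + 45369)/(-301) - 1*736 = -1/301*45206 - 736 = -6458/43 - 736 = -38106/43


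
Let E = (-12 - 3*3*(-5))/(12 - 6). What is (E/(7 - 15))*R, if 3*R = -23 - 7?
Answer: 55/8 ≈ 6.8750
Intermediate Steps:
E = 11/2 (E = (-12 - 9*(-5))/6 = (-12 + 45)*(⅙) = 33*(⅙) = 11/2 ≈ 5.5000)
R = -10 (R = (-23 - 7)/3 = (⅓)*(-30) = -10)
(E/(7 - 15))*R = ((11/2)/(7 - 15))*(-10) = ((11/2)/(-8))*(-10) = -⅛*11/2*(-10) = -11/16*(-10) = 55/8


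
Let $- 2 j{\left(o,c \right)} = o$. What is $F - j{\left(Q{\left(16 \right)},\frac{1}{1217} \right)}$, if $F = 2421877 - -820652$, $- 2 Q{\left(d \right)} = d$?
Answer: $3242525$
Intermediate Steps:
$Q{\left(d \right)} = - \frac{d}{2}$
$j{\left(o,c \right)} = - \frac{o}{2}$
$F = 3242529$ ($F = 2421877 + 820652 = 3242529$)
$F - j{\left(Q{\left(16 \right)},\frac{1}{1217} \right)} = 3242529 - - \frac{\left(- \frac{1}{2}\right) 16}{2} = 3242529 - \left(- \frac{1}{2}\right) \left(-8\right) = 3242529 - 4 = 3242525$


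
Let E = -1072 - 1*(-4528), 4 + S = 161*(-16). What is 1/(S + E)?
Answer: 1/876 ≈ 0.0011416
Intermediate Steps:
S = -2580 (S = -4 + 161*(-16) = -4 - 2576 = -2580)
E = 3456 (E = -1072 + 4528 = 3456)
1/(S + E) = 1/(-2580 + 3456) = 1/876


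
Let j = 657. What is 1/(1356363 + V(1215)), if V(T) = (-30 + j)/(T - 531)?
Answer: 12/16276367 ≈ 7.3727e-7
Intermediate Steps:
V(T) = 627/(-531 + T) (V(T) = (-30 + 657)/(T - 531) = 627/(-531 + T))
1/(1356363 + V(1215)) = 1/(1356363 + 627/(-531 + 1215)) = 1/(1356363 + 627/684) = 1/(1356363 + 627*(1/684)) = 1/(1356363 + 11/12) = 1/(16276367/12) = 12/16276367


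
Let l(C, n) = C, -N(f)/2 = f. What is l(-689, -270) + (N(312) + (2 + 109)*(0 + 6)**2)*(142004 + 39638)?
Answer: 612496135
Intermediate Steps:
N(f) = -2*f
l(-689, -270) + (N(312) + (2 + 109)*(0 + 6)**2)*(142004 + 39638) = -689 + (-2*312 + (2 + 109)*(0 + 6)**2)*(142004 + 39638) = -689 + (-624 + 111*6**2)*181642 = -689 + (-624 + 111*36)*181642 = -689 + (-624 + 3996)*181642 = -689 + 3372*181642 = -689 + 612496824 = 612496135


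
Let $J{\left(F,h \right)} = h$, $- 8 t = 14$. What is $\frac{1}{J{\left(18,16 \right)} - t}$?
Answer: $\frac{4}{71} \approx 0.056338$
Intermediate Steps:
$t = - \frac{7}{4}$ ($t = \left(- \frac{1}{8}\right) 14 = - \frac{7}{4} \approx -1.75$)
$\frac{1}{J{\left(18,16 \right)} - t} = \frac{1}{16 - - \frac{7}{4}} = \frac{1}{16 + \frac{7}{4}} = \frac{1}{\frac{71}{4}} = \frac{4}{71}$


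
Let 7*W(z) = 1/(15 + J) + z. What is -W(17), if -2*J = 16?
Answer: -120/49 ≈ -2.4490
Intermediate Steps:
J = -8 (J = -½*16 = -8)
W(z) = 1/49 + z/7 (W(z) = (1/(15 - 8) + z)/7 = (1/7 + z)/7 = (⅐ + z)/7 = 1/49 + z/7)
-W(17) = -(1/49 + (⅐)*17) = -(1/49 + 17/7) = -1*120/49 = -120/49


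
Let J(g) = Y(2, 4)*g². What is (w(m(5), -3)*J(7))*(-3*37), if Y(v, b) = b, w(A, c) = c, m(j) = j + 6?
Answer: 65268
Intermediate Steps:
m(j) = 6 + j
J(g) = 4*g²
(w(m(5), -3)*J(7))*(-3*37) = (-12*7²)*(-3*37) = -12*49*(-111) = -3*196*(-111) = -588*(-111) = 65268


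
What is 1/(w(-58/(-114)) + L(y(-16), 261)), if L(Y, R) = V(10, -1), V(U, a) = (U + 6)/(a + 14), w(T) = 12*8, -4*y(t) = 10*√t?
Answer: 13/1264 ≈ 0.010285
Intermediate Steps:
y(t) = -5*√t/2
w(T) = 96
V(U, a) = (6 + U)/(14 + a)
L(Y, R) = 16/13 (L(Y, R) = (6 + 10)/(14 - 1) = 16/13)
1/(w(-58/(-114)) + L(y(-16), 261)) = 1/(96 + 16/13) = 1/(1264/13) = 13/1264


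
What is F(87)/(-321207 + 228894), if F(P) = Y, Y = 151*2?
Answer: -302/92313 ≈ -0.0032715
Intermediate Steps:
Y = 302
F(P) = 302
F(87)/(-321207 + 228894) = 302/(-321207 + 228894) = 302/(-92313) = 302*(-1/92313) = -302/92313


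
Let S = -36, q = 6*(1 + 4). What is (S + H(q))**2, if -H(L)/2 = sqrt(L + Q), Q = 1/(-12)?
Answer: (108 + sqrt(1077))**2/9 ≈ 2203.3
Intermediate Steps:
Q = -1/12 ≈ -0.083333
q = 30 (q = 6*5 = 30)
H(L) = -2*sqrt(-1/12 + L) (H(L) = -2*sqrt(L - 1/12) = -2*sqrt(-1/12 + L))
(S + H(q))**2 = (-36 - sqrt(-3 + 36*30)/3)**2 = (-36 - sqrt(-3 + 1080)/3)**2 = (-36 - sqrt(1077)/3)**2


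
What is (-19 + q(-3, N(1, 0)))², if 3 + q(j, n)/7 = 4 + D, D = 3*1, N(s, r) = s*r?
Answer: 81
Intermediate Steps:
N(s, r) = r*s
D = 3
q(j, n) = 28 (q(j, n) = -21 + 7*(4 + 3) = -21 + 7*7 = -21 + 49 = 28)
(-19 + q(-3, N(1, 0)))² = (-19 + 28)² = 9² = 81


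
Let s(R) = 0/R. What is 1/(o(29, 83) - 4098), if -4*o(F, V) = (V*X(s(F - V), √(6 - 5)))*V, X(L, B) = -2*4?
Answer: 1/9680 ≈ 0.00010331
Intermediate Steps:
s(R) = 0
X(L, B) = -8
o(F, V) = 2*V² (o(F, V) = -V*(-8)*V/4 = -(-8*V)*V/4 = -(-2)*V² = 2*V²)
1/(o(29, 83) - 4098) = 1/(2*83² - 4098) = 1/(2*6889 - 4098) = 1/(13778 - 4098) = 1/9680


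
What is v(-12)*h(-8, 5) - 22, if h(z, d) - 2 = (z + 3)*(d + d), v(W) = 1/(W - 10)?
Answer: -218/11 ≈ -19.818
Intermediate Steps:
v(W) = 1/(-10 + W)
h(z, d) = 2 + 2*d*(3 + z) (h(z, d) = 2 + (z + 3)*(d + d) = 2 + (3 + z)*(2*d) = 2 + 2*d*(3 + z))
v(-12)*h(-8, 5) - 22 = (2 + 6*5 + 2*5*(-8))/(-10 - 12) - 22 = (2 + 30 - 80)/(-22) - 22 = -1/22*(-48) - 22 = 24/11 - 22 = -218/11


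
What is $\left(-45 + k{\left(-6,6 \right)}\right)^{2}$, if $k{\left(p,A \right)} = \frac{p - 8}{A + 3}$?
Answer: $\frac{175561}{81} \approx 2167.4$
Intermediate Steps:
$k{\left(p,A \right)} = \frac{-8 + p}{3 + A}$
$\left(-45 + k{\left(-6,6 \right)}\right)^{2} = \left(-45 + \frac{-8 - 6}{3 + 6}\right)^{2} = \left(-45 + \frac{1}{9} \left(-14\right)\right)^{2} = \left(-45 - \frac{14}{9}\right)^{2} = \left(- \frac{419}{9}\right)^{2} = \frac{175561}{81}$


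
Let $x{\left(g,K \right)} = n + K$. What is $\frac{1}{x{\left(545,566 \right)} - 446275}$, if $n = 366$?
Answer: $- \frac{1}{445343} \approx -2.2455 \cdot 10^{-6}$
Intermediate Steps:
$x{\left(g,K \right)} = 366 + K$
$\frac{1}{x{\left(545,566 \right)} - 446275} = \frac{1}{\left(366 + 566\right) - 446275} = \frac{1}{932 - 446275} = \frac{1}{-445343} = - \frac{1}{445343}$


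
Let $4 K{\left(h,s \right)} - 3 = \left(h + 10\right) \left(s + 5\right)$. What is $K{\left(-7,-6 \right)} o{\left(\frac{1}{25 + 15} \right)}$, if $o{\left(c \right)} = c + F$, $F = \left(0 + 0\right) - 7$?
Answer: $0$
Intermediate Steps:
$F = -7$ ($F = 0 - 7 = -7$)
$K{\left(h,s \right)} = \frac{3}{4} + \frac{\left(5 + s\right) \left(10 + h\right)}{4}$ ($K{\left(h,s \right)} = \frac{3}{4} + \frac{\left(h + 10\right) \left(s + 5\right)}{4} = \frac{3}{4} + \frac{\left(10 + h\right) \left(5 + s\right)}{4} = \frac{3}{4} + \frac{\left(5 + s\right) \left(10 + h\right)}{4}$)
$o{\left(c \right)} = -7 + c$ ($o{\left(c \right)} = c - 7 = -7 + c$)
$K{\left(-7,-6 \right)} o{\left(\frac{1}{25 + 15} \right)} = \left(\frac{53}{4} + \frac{5}{2} \left(-6\right) + \frac{5}{4} \left(-7\right) + \frac{1}{4} \left(-7\right) \left(-6\right)\right) \left(-7 + \frac{1}{25 + 15}\right) = \left(\frac{53}{4} - 15 - \frac{35}{4} + \frac{21}{2}\right) \left(-7 + \frac{1}{40}\right) = 0 \left(-7 + \frac{1}{40}\right) = 0 \left(- \frac{279}{40}\right) = 0$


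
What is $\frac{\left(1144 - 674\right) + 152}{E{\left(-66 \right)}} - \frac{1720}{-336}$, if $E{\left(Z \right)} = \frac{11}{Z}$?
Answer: $- \frac{156529}{42} \approx -3726.9$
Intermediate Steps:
$\frac{\left(1144 - 674\right) + 152}{E{\left(-66 \right)}} - \frac{1720}{-336} = \frac{\left(1144 - 674\right) + 152}{11 \frac{1}{-66}} - \frac{1720}{-336} = \frac{470 + 152}{11 \left(- \frac{1}{66}\right)} - - \frac{215}{42} = \frac{622}{- \frac{1}{6}} + \frac{215}{42} = 622 \left(-6\right) + \frac{215}{42} = -3732 + \frac{215}{42} = - \frac{156529}{42}$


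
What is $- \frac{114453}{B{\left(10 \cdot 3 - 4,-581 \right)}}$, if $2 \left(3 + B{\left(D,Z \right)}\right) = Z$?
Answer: $\frac{228906}{587} \approx 389.96$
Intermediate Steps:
$B{\left(D,Z \right)} = -3 + \frac{Z}{2}$
$- \frac{114453}{B{\left(10 \cdot 3 - 4,-581 \right)}} = - \frac{114453}{-3 + \frac{1}{2} \left(-581\right)} = - \frac{114453}{-3 - \frac{581}{2}} = - \frac{114453}{- \frac{587}{2}} = \left(-114453\right) \left(- \frac{2}{587}\right) = \frac{228906}{587}$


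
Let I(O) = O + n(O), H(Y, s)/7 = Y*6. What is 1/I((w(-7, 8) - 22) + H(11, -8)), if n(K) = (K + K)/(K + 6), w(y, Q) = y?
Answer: 439/190953 ≈ 0.0022990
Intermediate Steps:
H(Y, s) = 42*Y (H(Y, s) = 7*(Y*6) = 7*(6*Y) = 42*Y)
n(K) = 2*K/(6 + K) (n(K) = (2*K)/(6 + K) = 2*K/(6 + K))
I(O) = O + 2*O/(6 + O)
1/I((w(-7, 8) - 22) + H(11, -8)) = 1/(((-7 - 22) + 42*11)*(8 + ((-7 - 22) + 42*11))/(6 + ((-7 - 22) + 42*11))) = 1/((-29 + 462)*(8 + (-29 + 462))/(6 + (-29 + 462))) = 1/(433*(8 + 433)/(6 + 433)) = 1/(433*441/439) = 1/(433*(1/439)*441) = 1/(190953/439) = 439/190953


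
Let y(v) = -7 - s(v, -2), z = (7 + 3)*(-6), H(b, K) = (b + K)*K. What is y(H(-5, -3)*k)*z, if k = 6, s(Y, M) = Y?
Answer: 9060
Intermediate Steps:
H(b, K) = K*(K + b) (H(b, K) = (K + b)*K = K*(K + b))
z = -60 (z = 10*(-6) = -60)
y(v) = -7 - v
y(H(-5, -3)*k)*z = (-7 - (-3*(-3 - 5))*6)*(-60) = (-7 - (-3*(-8))*6)*(-60) = (-7 - 24*6)*(-60) = (-7 - 1*144)*(-60) = (-7 - 144)*(-60) = -151*(-60) = 9060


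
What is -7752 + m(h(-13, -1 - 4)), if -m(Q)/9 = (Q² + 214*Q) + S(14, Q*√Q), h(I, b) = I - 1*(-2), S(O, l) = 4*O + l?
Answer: 11841 + 99*I*√11 ≈ 11841.0 + 328.35*I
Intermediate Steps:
S(O, l) = l + 4*O
h(I, b) = 2 + I (h(I, b) = I + 2 = 2 + I)
m(Q) = -504 - 1926*Q - 9*Q² - 9*Q^(3/2) (m(Q) = -9*((Q² + 214*Q) + (Q*√Q + 4*14)) = -9*((Q² + 214*Q) + (Q^(3/2) + 56)) = -9*((Q² + 214*Q) + (56 + Q^(3/2))) = -9*(56 + Q² + Q^(3/2) + 214*Q) = -504 - 1926*Q - 9*Q² - 9*Q^(3/2))
-7752 + m(h(-13, -1 - 4)) = -7752 + (-504 - 1926*(2 - 13) - 9*(2 - 13)² - 9*(2 - 13)^(3/2)) = -7752 + (-504 - 1926*(-11) - 9*(-11)² - (-99)*I*√11) = -7752 + (-504 + 21186 - 9*121 - (-99)*I*√11) = -7752 + (-504 + 21186 - 1089 + 99*I*√11) = -7752 + (19593 + 99*I*√11) = 11841 + 99*I*√11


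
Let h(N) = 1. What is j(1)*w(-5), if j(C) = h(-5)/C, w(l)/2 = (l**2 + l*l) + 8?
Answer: 116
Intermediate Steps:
w(l) = 16 + 4*l**2 (w(l) = 2*((l**2 + l*l) + 8) = 2*((l**2 + l**2) + 8) = 2*(2*l**2 + 8) = 2*(8 + 2*l**2) = 16 + 4*l**2)
j(C) = 1/C
j(1)*w(-5) = (16 + 4*(-5)**2)/1 = 1*(16 + 4*25) = 1*(16 + 100) = 1*116 = 116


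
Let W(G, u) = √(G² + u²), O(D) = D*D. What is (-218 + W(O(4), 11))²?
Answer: (218 - √377)² ≈ 39435.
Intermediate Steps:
O(D) = D²
(-218 + W(O(4), 11))² = (-218 + √((4²)² + 11²))² = (-218 + √(16² + 121))² = (-218 + √(256 + 121))² = (-218 + √377)²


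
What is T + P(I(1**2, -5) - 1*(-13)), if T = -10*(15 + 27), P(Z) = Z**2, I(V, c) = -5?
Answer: -356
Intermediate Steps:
T = -420 (T = -10*42 = -420)
T + P(I(1**2, -5) - 1*(-13)) = -420 + (-5 - 1*(-13))**2 = -420 + (-5 + 13)**2 = -420 + 8**2 = -420 + 64 = -356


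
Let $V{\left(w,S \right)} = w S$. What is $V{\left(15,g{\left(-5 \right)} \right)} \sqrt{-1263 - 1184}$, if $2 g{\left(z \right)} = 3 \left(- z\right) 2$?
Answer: $225 i \sqrt{2447} \approx 11130.0 i$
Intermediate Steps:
$g{\left(z \right)} = - 3 z$ ($g{\left(z \right)} = \frac{3 \left(- z\right) 2}{2} = \frac{- 3 z 2}{2} = \frac{\left(-6\right) z}{2} = - 3 z$)
$V{\left(w,S \right)} = S w$
$V{\left(15,g{\left(-5 \right)} \right)} \sqrt{-1263 - 1184} = \left(-3\right) \left(-5\right) 15 \sqrt{-1263 - 1184} = 15 \cdot 15 \sqrt{-2447} = 225 i \sqrt{2447}$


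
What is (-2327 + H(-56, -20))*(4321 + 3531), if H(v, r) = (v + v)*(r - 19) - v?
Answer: 16465644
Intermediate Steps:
H(v, r) = -v + 2*v*(-19 + r) (H(v, r) = (2*v)*(-19 + r) - v = 2*v*(-19 + r) - v = -v + 2*v*(-19 + r))
(-2327 + H(-56, -20))*(4321 + 3531) = (-2327 - 56*(-39 + 2*(-20)))*(4321 + 3531) = (-2327 - 56*(-39 - 40))*7852 = (-2327 - 56*(-79))*7852 = (-2327 + 4424)*7852 = 2097*7852 = 16465644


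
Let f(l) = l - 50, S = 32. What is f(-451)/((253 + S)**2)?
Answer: -167/27075 ≈ -0.0061681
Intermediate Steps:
f(l) = -50 + l
f(-451)/((253 + S)**2) = (-50 - 451)/((253 + 32)**2) = -501/(285**2) = -501/81225 = -501*1/81225 = -167/27075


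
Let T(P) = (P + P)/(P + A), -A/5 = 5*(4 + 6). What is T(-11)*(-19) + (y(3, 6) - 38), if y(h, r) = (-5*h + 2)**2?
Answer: 33773/261 ≈ 129.40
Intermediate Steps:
A = -250 (A = -25*(4 + 6) = -25*10 = -5*50 = -250)
y(h, r) = (2 - 5*h)**2
T(P) = 2*P/(-250 + P) (T(P) = (P + P)/(P - 250) = (2*P)/(-250 + P) = 2*P/(-250 + P))
T(-11)*(-19) + (y(3, 6) - 38) = (2*(-11)/(-250 - 11))*(-19) + ((-2 + 5*3)**2 - 38) = (2*(-11)/(-261))*(-19) + ((-2 + 15)**2 - 38) = (2*(-11)*(-1/261))*(-19) + (13**2 - 38) = (22/261)*(-19) + (169 - 38) = -418/261 + 131 = 33773/261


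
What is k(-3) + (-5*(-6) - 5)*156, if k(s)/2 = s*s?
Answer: 3918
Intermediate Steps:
k(s) = 2*s² (k(s) = 2*(s*s) = 2*s²)
k(-3) + (-5*(-6) - 5)*156 = 2*(-3)² + (-5*(-6) - 5)*156 = 2*9 + (30 - 5)*156 = 18 + 25*156 = 18 + 3900 = 3918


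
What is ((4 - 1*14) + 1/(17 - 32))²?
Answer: 22801/225 ≈ 101.34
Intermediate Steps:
((4 - 1*14) + 1/(17 - 32))² = ((4 - 14) + 1/(-15))² = (-10 - 1/15)² = (-151/15)² = 22801/225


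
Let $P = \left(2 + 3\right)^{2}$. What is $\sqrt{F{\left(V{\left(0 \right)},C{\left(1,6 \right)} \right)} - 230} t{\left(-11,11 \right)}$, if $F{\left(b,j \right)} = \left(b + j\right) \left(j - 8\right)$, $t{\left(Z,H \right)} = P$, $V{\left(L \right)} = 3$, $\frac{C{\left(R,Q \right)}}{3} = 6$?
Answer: $50 i \sqrt{5} \approx 111.8 i$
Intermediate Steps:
$C{\left(R,Q \right)} = 18$ ($C{\left(R,Q \right)} = 3 \cdot 6 = 18$)
$P = 25$ ($P = 5^{2} = 25$)
$t{\left(Z,H \right)} = 25$
$F{\left(b,j \right)} = \left(-8 + j\right) \left(b + j\right)$ ($F{\left(b,j \right)} = \left(b + j\right) \left(-8 + j\right) = \left(-8 + j\right) \left(b + j\right)$)
$\sqrt{F{\left(V{\left(0 \right)},C{\left(1,6 \right)} \right)} - 230} t{\left(-11,11 \right)} = \sqrt{\left(18^{2} - 24 - 144 + 3 \cdot 18\right) - 230} \cdot 25 = \sqrt{\left(324 - 24 - 144 + 54\right) - 230} \cdot 25 = \sqrt{210 - 230} \cdot 25 = \sqrt{-20} \cdot 25 = 2 i \sqrt{5} \cdot 25 = 50 i \sqrt{5}$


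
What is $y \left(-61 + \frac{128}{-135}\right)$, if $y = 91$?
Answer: $- \frac{761033}{135} \approx -5637.3$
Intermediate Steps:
$y \left(-61 + \frac{128}{-135}\right) = 91 \left(-61 + \frac{128}{-135}\right) = 91 \left(-61 + 128 \left(- \frac{1}{135}\right)\right) = 91 \left(-61 - \frac{128}{135}\right) = 91 \left(- \frac{8363}{135}\right) = - \frac{761033}{135}$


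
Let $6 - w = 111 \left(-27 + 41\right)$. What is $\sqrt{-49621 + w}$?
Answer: $i \sqrt{51169} \approx 226.21 i$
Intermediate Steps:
$w = -1548$ ($w = 6 - 111 \left(-27 + 41\right) = 6 - 111 \cdot 14 = 6 - 1554 = -1548$)
$\sqrt{-49621 + w} = \sqrt{-49621 - 1548} = \sqrt{-51169} = i \sqrt{51169}$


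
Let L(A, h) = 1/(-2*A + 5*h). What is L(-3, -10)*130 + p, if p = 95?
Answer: 2025/22 ≈ 92.045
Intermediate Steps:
L(-3, -10)*130 + p = 130/(-2*(-3) + 5*(-10)) + 95 = 130/(6 - 50) + 95 = 130/(-44) + 95 = -1/44*130 + 95 = -65/22 + 95 = 2025/22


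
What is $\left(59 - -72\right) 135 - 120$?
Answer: $17565$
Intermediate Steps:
$\left(59 - -72\right) 135 - 120 = \left(59 + 72\right) 135 - 120 = 131 \cdot 135 - 120 = 17685 - 120 = 17565$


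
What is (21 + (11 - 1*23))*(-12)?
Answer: -108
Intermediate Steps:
(21 + (11 - 1*23))*(-12) = (21 + (11 - 23))*(-12) = (21 - 12)*(-12) = 9*(-12) = -108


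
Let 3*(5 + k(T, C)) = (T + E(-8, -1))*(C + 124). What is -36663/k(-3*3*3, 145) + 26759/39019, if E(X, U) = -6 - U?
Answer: 4522403648/336460837 ≈ 13.441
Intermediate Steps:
k(T, C) = -5 + (-5 + T)*(124 + C)/3 (k(T, C) = -5 + ((T + (-6 - 1*(-1)))*(C + 124))/3 = -5 + ((T + (-6 + 1))*(124 + C))/3 = -5 + ((T - 5)*(124 + C))/3 = -5 + ((-5 + T)*(124 + C))/3 = -5 + (-5 + T)*(124 + C)/3)
-36663/k(-3*3*3, 145) + 26759/39019 = -36663/(-635/3 - 5/3*145 + 124*(-3*3*3)/3 + (1/3)*145*(-3*3*3)) + 26759/39019 = -36663/(-635/3 - 725/3 + 124*(-9*3)/3 + (1/3)*145*(-9*3)) + 26759*(1/39019) = -36663/(-635/3 - 725/3 + (124/3)*(-27) + (1/3)*145*(-27)) + 26759/39019 = -36663/(-635/3 - 725/3 - 1116 - 1305) + 26759/39019 = -36663/(-8623/3) + 26759/39019 = -36663*(-3/8623) + 26759/39019 = 109989/8623 + 26759/39019 = 4522403648/336460837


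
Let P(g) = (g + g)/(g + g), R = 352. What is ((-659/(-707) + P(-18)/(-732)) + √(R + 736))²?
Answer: 291632243132449/267831090576 + 1926724*√17/129381 ≈ 1150.3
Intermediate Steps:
P(g) = 1 (P(g) = (2*g)/((2*g)) = (2*g)*(1/(2*g)) = 1)
((-659/(-707) + P(-18)/(-732)) + √(R + 736))² = ((-659/(-707) + 1/(-732)) + √(352 + 736))² = ((-659*(-1/707) + 1*(-1/732)) + √1088)² = ((659/707 - 1/732) + 8*√17)² = (481681/517524 + 8*√17)²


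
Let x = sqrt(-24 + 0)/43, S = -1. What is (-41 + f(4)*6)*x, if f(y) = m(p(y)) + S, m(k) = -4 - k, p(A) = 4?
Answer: -190*I*sqrt(6)/43 ≈ -10.823*I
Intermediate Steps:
f(y) = -9 (f(y) = (-4 - 1*4) - 1 = (-4 - 4) - 1 = -8 - 1 = -9)
x = 2*I*sqrt(6)/43 (x = sqrt(-24)*(1/43) = (2*I*sqrt(6))*(1/43) = 2*I*sqrt(6)/43 ≈ 0.11393*I)
(-41 + f(4)*6)*x = (-41 - 9*6)*(2*I*sqrt(6)/43) = (-41 - 54)*(2*I*sqrt(6)/43) = -190*I*sqrt(6)/43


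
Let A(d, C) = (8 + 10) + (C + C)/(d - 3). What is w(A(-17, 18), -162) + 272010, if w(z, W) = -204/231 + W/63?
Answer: 2992072/11 ≈ 2.7201e+5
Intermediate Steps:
A(d, C) = 18 + 2*C/(-3 + d) (A(d, C) = 18 + (2*C)/(-3 + d) = 18 + 2*C/(-3 + d))
w(z, W) = -68/77 + W/63 (w(z, W) = -204*1/231 + W*(1/63) = -68/77 + W/63)
w(A(-17, 18), -162) + 272010 = (-68/77 + (1/63)*(-162)) + 272010 = (-68/77 - 18/7) + 272010 = -38/11 + 272010 = 2992072/11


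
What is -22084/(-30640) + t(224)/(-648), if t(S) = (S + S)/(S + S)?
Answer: 892487/1240920 ≈ 0.71921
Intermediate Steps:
t(S) = 1 (t(S) = (2*S)/((2*S)) = (2*S)*(1/(2*S)) = 1)
-22084/(-30640) + t(224)/(-648) = -22084/(-30640) + 1/(-648) = -22084*(-1/30640) + 1*(-1/648) = 5521/7660 - 1/648 = 892487/1240920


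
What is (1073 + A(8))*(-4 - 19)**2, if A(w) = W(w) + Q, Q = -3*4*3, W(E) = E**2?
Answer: 582429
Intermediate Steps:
Q = -36 (Q = -12*3 = -36)
A(w) = -36 + w**2 (A(w) = w**2 - 36 = -36 + w**2)
(1073 + A(8))*(-4 - 19)**2 = (1073 + (-36 + 8**2))*(-4 - 19)**2 = (1073 + (-36 + 64))*(-23)**2 = (1073 + 28)*529 = 1101*529 = 582429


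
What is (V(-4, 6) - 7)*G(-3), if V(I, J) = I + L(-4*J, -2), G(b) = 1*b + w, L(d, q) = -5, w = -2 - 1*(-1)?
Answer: 64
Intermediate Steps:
w = -1 (w = -2 + 1 = -1)
G(b) = -1 + b (G(b) = 1*b - 1 = b - 1 = -1 + b)
V(I, J) = -5 + I (V(I, J) = I - 5 = -5 + I)
(V(-4, 6) - 7)*G(-3) = ((-5 - 4) - 7)*(-1 - 3) = (-9 - 7)*(-4) = -16*(-4) = 64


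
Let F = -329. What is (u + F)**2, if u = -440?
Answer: 591361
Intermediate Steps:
(u + F)**2 = (-440 - 329)**2 = (-769)**2 = 591361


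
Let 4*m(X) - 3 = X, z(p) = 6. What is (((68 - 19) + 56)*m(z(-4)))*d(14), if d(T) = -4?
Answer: -945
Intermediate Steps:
m(X) = 3/4 + X/4
(((68 - 19) + 56)*m(z(-4)))*d(14) = (((68 - 19) + 56)*(3/4 + (1/4)*6))*(-4) = ((49 + 56)*(3/4 + 3/2))*(-4) = (105*(9/4))*(-4) = (945/4)*(-4) = -945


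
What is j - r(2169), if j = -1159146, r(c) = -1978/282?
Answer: -163438597/141 ≈ -1.1591e+6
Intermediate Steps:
r(c) = -989/141 (r(c) = -1978*1/282 = -989/141)
j - r(2169) = -1159146 - 1*(-989/141) = -1159146 + 989/141 = -163438597/141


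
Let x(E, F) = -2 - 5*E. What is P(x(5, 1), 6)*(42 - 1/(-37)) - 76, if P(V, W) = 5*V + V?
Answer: -254722/37 ≈ -6884.4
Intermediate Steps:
P(V, W) = 6*V
P(x(5, 1), 6)*(42 - 1/(-37)) - 76 = (6*(-2 - 5*5))*(42 - 1/(-37)) - 76 = (6*(-2 - 25))*(42 - 1*(-1/37)) - 76 = (6*(-27))*(42 + 1/37) - 76 = -162*1555/37 - 76 = -251910/37 - 76 = -254722/37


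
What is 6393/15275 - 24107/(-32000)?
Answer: 22912417/19552000 ≈ 1.1719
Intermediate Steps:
6393/15275 - 24107/(-32000) = 6393*(1/15275) - 24107*(-1/32000) = 6393/15275 + 24107/32000 = 22912417/19552000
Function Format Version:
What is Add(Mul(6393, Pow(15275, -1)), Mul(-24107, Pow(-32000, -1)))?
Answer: Rational(22912417, 19552000) ≈ 1.1719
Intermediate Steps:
Add(Mul(6393, Pow(15275, -1)), Mul(-24107, Pow(-32000, -1))) = Add(Mul(6393, Rational(1, 15275)), Mul(-24107, Rational(-1, 32000))) = Add(Rational(6393, 15275), Rational(24107, 32000)) = Rational(22912417, 19552000)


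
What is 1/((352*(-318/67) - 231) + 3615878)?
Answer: 67/242136413 ≈ 2.7670e-7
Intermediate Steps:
1/((352*(-318/67) - 231) + 3615878) = 1/((-111936/67 - 231) + 3615878) = 1/(-127413/67 + 3615878) = 1/(242136413/67) = 67/242136413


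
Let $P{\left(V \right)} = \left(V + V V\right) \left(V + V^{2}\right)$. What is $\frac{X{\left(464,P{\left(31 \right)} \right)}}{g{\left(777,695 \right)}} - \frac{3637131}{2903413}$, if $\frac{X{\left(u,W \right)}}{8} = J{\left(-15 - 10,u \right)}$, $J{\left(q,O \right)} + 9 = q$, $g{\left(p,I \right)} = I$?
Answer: $- \frac{3317534381}{2017872035} \approx -1.6441$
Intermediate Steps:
$P{\left(V \right)} = \left(V + V^{2}\right)^{2}$ ($P{\left(V \right)} = \left(V + V^{2}\right) \left(V + V^{2}\right) = \left(V + V^{2}\right)^{2}$)
$J{\left(q,O \right)} = -9 + q$
$X{\left(u,W \right)} = -272$ ($X{\left(u,W \right)} = 8 \left(-9 - 25\right) = 8 \left(-34\right) = -272$)
$\frac{X{\left(464,P{\left(31 \right)} \right)}}{g{\left(777,695 \right)}} - \frac{3637131}{2903413} = - \frac{272}{695} - \frac{3637131}{2903413} = - \frac{3317534381}{2017872035}$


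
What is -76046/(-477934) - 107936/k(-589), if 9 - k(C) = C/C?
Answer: -3224104741/238967 ≈ -13492.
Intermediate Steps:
k(C) = 8 (k(C) = 9 - C/C = 9 - 1*1 = 9 - 1 = 8)
-76046/(-477934) - 107936/k(-589) = -76046/(-477934) - 107936/8 = -76046*(-1/477934) - 107936*1/8 = 38023/238967 - 13492 = -3224104741/238967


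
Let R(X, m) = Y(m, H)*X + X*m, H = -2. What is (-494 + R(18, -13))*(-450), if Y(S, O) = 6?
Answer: 279000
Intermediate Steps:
R(X, m) = 6*X + X*m
(-494 + R(18, -13))*(-450) = (-494 + 18*(6 - 13))*(-450) = (-494 + 18*(-7))*(-450) = (-494 - 126)*(-450) = -620*(-450) = 279000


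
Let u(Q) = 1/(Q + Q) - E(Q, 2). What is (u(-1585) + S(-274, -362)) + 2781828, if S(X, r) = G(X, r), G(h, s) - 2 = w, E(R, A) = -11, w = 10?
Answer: 8818467669/3170 ≈ 2.7819e+6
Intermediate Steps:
G(h, s) = 12 (G(h, s) = 2 + 10 = 12)
S(X, r) = 12
u(Q) = 11 + 1/(2*Q) (u(Q) = 1/(Q + Q) - 1*(-11) = 1/(2*Q) + 11 = 11 + 1/(2*Q))
(u(-1585) + S(-274, -362)) + 2781828 = ((11 + (½)/(-1585)) + 12) + 2781828 = ((11 + (½)*(-1/1585)) + 12) + 2781828 = ((11 - 1/3170) + 12) + 2781828 = (34869/3170 + 12) + 2781828 = 72909/3170 + 2781828 = 8818467669/3170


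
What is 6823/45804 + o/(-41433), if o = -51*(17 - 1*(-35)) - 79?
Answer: 45309787/210866348 ≈ 0.21487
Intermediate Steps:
o = -2731 (o = -51*(17 + 35) - 79 = -51*52 - 79 = -2652 - 79 = -2731)
6823/45804 + o/(-41433) = 6823/45804 - 2731/(-41433) = 6823*(1/45804) - 2731*(-1/41433) = 6823/45804 + 2731/41433 = 45309787/210866348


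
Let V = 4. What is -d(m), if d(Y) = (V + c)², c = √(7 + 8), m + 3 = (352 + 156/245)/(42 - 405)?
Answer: -(4 + √15)² ≈ -61.984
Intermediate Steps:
m = -353201/88935 (m = -3 + (352 + 156/245)/(42 - 405) = -3 + (352 + 156*(1/245))/(-363) = -3 + (352 + 156/245)*(-1/363) = -3 + (86396/245)*(-1/363) = -3 - 86396/88935 = -353201/88935 ≈ -3.9715)
c = √15 ≈ 3.8730
d(Y) = (4 + √15)²
-d(m) = -(4 + √15)²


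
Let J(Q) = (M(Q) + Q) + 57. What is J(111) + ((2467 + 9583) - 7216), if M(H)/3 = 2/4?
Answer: 10007/2 ≈ 5003.5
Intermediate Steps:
M(H) = 3/2 (M(H) = 3*(2/4) = 3*(2*(1/4)) = 3*(1/2) = 3/2)
J(Q) = 117/2 + Q (J(Q) = (3/2 + Q) + 57 = 117/2 + Q)
J(111) + ((2467 + 9583) - 7216) = (117/2 + 111) + ((2467 + 9583) - 7216) = 339/2 + (12050 - 7216) = 339/2 + 4834 = 10007/2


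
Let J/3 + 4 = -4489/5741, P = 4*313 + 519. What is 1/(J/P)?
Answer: -10167311/82359 ≈ -123.45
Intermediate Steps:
P = 1771 (P = 1252 + 519 = 1771)
J = -82359/5741 (J = -12 + 3*(-4489/5741) = -12 - 13467/5741 = -82359/5741 ≈ -14.346)
1/(J/P) = 1/(-82359/5741/1771) = 1/(-82359/5741*1/1771) = 1/(-82359/10167311) = -10167311/82359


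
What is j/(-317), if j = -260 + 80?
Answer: 180/317 ≈ 0.56782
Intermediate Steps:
j = -180
j/(-317) = -180/(-317) = -180*(-1/317) = 180/317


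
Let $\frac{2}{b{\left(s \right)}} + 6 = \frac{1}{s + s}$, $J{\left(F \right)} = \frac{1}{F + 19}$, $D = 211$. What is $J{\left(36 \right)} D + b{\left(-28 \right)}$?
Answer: $\frac{64947}{18535} \approx 3.504$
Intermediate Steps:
$J{\left(F \right)} = \frac{1}{19 + F}$
$b{\left(s \right)} = \frac{2}{-6 + \frac{1}{2 s}}$ ($b{\left(s \right)} = \frac{2}{-6 + \frac{1}{s + s}} = \frac{2}{-6 + \frac{1}{2 s}}$)
$J{\left(36 \right)} D + b{\left(-28 \right)} = \frac{1}{19 + 36} \cdot 211 - - \frac{112}{-1 + 12 \left(-28\right)} = \frac{1}{55} \cdot 211 - - \frac{112}{-1 - 336} = \frac{1}{55} \cdot 211 - - \frac{112}{-337} = \frac{211}{55} - \left(-112\right) \left(- \frac{1}{337}\right) = \frac{211}{55} - \frac{112}{337} = \frac{64947}{18535}$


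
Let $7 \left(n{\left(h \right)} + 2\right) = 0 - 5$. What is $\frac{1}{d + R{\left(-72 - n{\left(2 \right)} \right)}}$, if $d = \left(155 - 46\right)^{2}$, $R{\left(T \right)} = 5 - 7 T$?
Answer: $\frac{1}{12371} \approx 8.0834 \cdot 10^{-5}$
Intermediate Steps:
$n{\left(h \right)} = - \frac{19}{7}$ ($n{\left(h \right)} = -2 + \frac{0 - 5}{7} = -2 + \frac{1}{7} \left(-5\right) = -2 - \frac{5}{7} = - \frac{19}{7}$)
$d = 11881$ ($d = 109^{2} = 11881$)
$\frac{1}{d + R{\left(-72 - n{\left(2 \right)} \right)}} = \frac{1}{11881 - \left(-5 + 7 \left(-72 - - \frac{19}{7}\right)\right)} = \frac{1}{11881 - \left(-5 + 7 \left(-72 + \frac{19}{7}\right)\right)} = \frac{1}{11881 + \left(5 - -485\right)} = \frac{1}{11881 + \left(5 + 485\right)} = \frac{1}{11881 + 490} = \frac{1}{12371}$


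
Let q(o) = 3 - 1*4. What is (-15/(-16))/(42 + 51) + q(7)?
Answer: -491/496 ≈ -0.98992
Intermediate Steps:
q(o) = -1 (q(o) = 3 - 4 = -1)
(-15/(-16))/(42 + 51) + q(7) = (-15/(-16))/(42 + 51) - 1 = -15*(-1/16)/93 - 1 = (15/16)*(1/93) - 1 = 5/496 - 1 = -491/496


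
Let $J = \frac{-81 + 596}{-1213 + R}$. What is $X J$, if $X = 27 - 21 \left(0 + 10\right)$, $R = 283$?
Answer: $\frac{6283}{62} \approx 101.34$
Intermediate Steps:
$J = - \frac{103}{186}$ ($J = \frac{-81 + 596}{-1213 + 283} = \frac{515}{-930} = 515 \left(- \frac{1}{930}\right) = - \frac{103}{186} \approx -0.55376$)
$X = -183$ ($X = 27 - 210 = -183$)
$X J = \left(-183\right) \left(- \frac{103}{186}\right) = \frac{6283}{62}$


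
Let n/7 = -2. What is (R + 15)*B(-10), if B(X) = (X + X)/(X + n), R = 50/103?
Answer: 7975/618 ≈ 12.905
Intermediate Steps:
n = -14 (n = 7*(-2) = -14)
R = 50/103 (R = 50*(1/103) = 50/103 ≈ 0.48544)
B(X) = 2*X/(-14 + X) (B(X) = (X + X)/(X - 14) = (2*X)/(-14 + X) = 2*X/(-14 + X))
(R + 15)*B(-10) = (50/103 + 15)*(2*(-10)/(-14 - 10)) = 1595*(2*(-10)/(-24))/103 = 1595*(2*(-10)*(-1/24))/103 = (1595/103)*(5/6) = 7975/618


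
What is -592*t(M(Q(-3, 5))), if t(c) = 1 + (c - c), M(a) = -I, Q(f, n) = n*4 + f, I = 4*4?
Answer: -592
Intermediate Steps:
I = 16
Q(f, n) = f + 4*n (Q(f, n) = 4*n + f = f + 4*n)
M(a) = -16 (M(a) = -1*16 = -16)
t(c) = 1 (t(c) = 1 + 0 = 1)
-592*t(M(Q(-3, 5))) = -592*1 = -592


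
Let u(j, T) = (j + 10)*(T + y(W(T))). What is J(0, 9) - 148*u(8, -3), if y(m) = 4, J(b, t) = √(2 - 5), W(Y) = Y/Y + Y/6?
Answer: -2664 + I*√3 ≈ -2664.0 + 1.732*I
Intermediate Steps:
W(Y) = 1 + Y/6 (W(Y) = 1 + Y*(⅙) = 1 + Y/6)
J(b, t) = I*√3 (J(b, t) = √(-3) = I*√3)
u(j, T) = (4 + T)*(10 + j) (u(j, T) = (j + 10)*(T + 4) = (10 + j)*(4 + T) = (4 + T)*(10 + j))
J(0, 9) - 148*u(8, -3) = I*√3 - 148*(40 + 4*8 + 10*(-3) - 3*8) = I*√3 - 148*(40 + 32 - 30 - 24) = I*√3 - 148*18 = I*√3 - 2664 = -2664 + I*√3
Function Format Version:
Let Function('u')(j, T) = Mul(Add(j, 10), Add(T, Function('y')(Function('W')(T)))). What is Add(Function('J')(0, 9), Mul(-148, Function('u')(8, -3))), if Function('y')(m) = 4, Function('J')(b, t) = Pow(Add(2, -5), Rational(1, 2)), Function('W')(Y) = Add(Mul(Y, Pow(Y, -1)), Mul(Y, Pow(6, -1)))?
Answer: Add(-2664, Mul(I, Pow(3, Rational(1, 2)))) ≈ Add(-2664.0, Mul(1.7320, I))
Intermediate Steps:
Function('W')(Y) = Add(1, Mul(Rational(1, 6), Y)) (Function('W')(Y) = Add(1, Mul(Y, Rational(1, 6))) = Add(1, Mul(Rational(1, 6), Y)))
Function('J')(b, t) = Mul(I, Pow(3, Rational(1, 2))) (Function('J')(b, t) = Pow(-3, Rational(1, 2)) = Mul(I, Pow(3, Rational(1, 2))))
Function('u')(j, T) = Mul(Add(4, T), Add(10, j)) (Function('u')(j, T) = Mul(Add(j, 10), Add(T, 4)) = Mul(Add(10, j), Add(4, T)) = Mul(Add(4, T), Add(10, j)))
Add(Function('J')(0, 9), Mul(-148, Function('u')(8, -3))) = Add(Mul(I, Pow(3, Rational(1, 2))), Mul(-148, Add(40, Mul(4, 8), Mul(10, -3), Mul(-3, 8)))) = Add(Mul(I, Pow(3, Rational(1, 2))), Mul(-148, Add(40, 32, -30, -24))) = Add(Mul(I, Pow(3, Rational(1, 2))), Mul(-148, 18)) = Add(Mul(I, Pow(3, Rational(1, 2))), -2664) = Add(-2664, Mul(I, Pow(3, Rational(1, 2))))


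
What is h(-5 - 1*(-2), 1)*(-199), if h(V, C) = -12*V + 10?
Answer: -9154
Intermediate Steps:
h(V, C) = 10 - 12*V
h(-5 - 1*(-2), 1)*(-199) = (10 - 12*(-5 - 1*(-2)))*(-199) = (10 - 12*(-5 + 2))*(-199) = (10 - 12*(-3))*(-199) = (10 + 36)*(-199) = 46*(-199) = -9154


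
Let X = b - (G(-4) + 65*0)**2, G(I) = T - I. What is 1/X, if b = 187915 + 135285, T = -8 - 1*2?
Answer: 1/323164 ≈ 3.0944e-6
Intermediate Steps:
T = -10 (T = -8 - 2 = -10)
b = 323200
G(I) = -10 - I
X = 323164 (X = 323200 - ((-10 - 1*(-4)) + 65*0)**2 = 323200 - ((-10 + 4) + 0)**2 = 323200 - (-6 + 0)**2 = 323200 - 1*(-6)**2 = 323200 - 1*36 = 323200 - 36 = 323164)
1/X = 1/323164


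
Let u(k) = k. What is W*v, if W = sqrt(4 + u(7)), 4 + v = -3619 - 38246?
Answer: -41869*sqrt(11) ≈ -1.3886e+5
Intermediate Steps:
v = -41869 (v = -4 + (-3619 - 38246) = -4 - 41865 = -41869)
W = sqrt(11) (W = sqrt(4 + 7) = sqrt(11) ≈ 3.3166)
W*v = sqrt(11)*(-41869) = -41869*sqrt(11)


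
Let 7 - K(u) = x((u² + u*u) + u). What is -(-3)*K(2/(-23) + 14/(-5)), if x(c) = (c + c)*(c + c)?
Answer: -394986572763/174900625 ≈ -2258.3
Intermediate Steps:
x(c) = 4*c² (x(c) = (2*c)*(2*c) = 4*c²)
K(u) = 7 - 4*(u + 2*u²)² (K(u) = 7 - 4*((u² + u*u) + u)² = 7 - 4*((u² + u²) + u)² = 7 - 4*(2*u² + u)² = 7 - 4*(u + 2*u²)²)
-(-3)*K(2/(-23) + 14/(-5)) = -(-3)*(7 - 4*(2/(-23) + 14/(-5))²*(1 + 2*(2/(-23) + 14/(-5)))²) = -(-3)*(7 - 4*(2*(-1/23) + 14*(-⅕))²*(1 + 2*(2*(-1/23) + 14*(-⅕)))²) = -(-3)*(7 - 4*(-2/23 - 14/5)²*(1 + 2*(-2/23 - 14/5))²) = -(-3)*(7 - 4*(-332/115)²*(1 + 2*(-332/115))²) = -(-3)*(7 - 4*110224/13225*(1 - 664/115)²) = -(-3)*(7 - 4*110224/13225*(-549/115)²) = -(-3)*(7 - 4*110224/13225*301401/13225) = -(-3)*(7 - 132886495296/174900625) = -(-3)*(-131662190921)/174900625 = -1*394986572763/174900625 = -394986572763/174900625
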